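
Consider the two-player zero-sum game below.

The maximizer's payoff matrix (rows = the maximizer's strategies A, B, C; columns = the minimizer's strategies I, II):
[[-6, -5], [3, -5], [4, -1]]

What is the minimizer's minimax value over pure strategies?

-1

The worst case (largest entry) in each column is I: 4, II: -1.
The best (smallest) of these is -1.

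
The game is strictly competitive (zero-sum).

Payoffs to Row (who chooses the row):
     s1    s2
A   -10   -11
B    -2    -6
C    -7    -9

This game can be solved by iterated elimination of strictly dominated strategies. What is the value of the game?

-6

Column s1 is strictly dominated by s2 for Column (-11<-10, -6<-2, -9<-7); eliminate s1.
Row C is strictly dominated by row B (-6>-9); eliminate C.
Row A is strictly dominated by row B (-6>-11); eliminate A.
Only (B, s2) remains, with payoff -6.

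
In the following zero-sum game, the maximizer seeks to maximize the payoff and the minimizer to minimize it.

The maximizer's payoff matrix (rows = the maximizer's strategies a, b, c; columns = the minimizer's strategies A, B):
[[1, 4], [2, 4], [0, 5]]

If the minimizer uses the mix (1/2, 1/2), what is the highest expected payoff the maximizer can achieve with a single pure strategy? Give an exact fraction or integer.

3

a: (1)·(1/2) + (4)·(1/2) = 5/2.
b: (2)·(1/2) + (4)·(1/2) = 3.
c: (0)·(1/2) + (5)·(1/2) = 5/2.
The best pure response is b with expected payoff 3.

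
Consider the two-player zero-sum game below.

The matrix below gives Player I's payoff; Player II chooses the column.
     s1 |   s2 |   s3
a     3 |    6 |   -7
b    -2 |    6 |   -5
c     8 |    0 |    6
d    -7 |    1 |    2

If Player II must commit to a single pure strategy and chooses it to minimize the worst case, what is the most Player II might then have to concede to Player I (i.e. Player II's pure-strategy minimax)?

The worst case (largest entry) in each column is s1: 8, s2: 6, s3: 6.
The best (smallest) of these is 6.

6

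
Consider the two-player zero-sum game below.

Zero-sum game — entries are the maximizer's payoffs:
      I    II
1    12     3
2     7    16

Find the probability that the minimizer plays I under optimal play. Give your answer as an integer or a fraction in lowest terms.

13/18

Row minima are 3 and 7, so the maximizer's maximin is 7; column maxima are 12 and 16, so the minimizer's minimax is 12. These differ, so the equilibrium is in mixed strategies.
Let the minimizer play I with probability q. The maximizer is indifferent when 12q + 3(1−q) = 7q + 16(1−q), giving q = 13/18.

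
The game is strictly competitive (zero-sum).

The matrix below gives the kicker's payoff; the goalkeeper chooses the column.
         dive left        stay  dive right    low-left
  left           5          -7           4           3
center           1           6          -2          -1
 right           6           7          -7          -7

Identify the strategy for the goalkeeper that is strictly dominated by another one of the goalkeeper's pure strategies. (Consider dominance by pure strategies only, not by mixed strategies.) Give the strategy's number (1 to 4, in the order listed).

The goalkeeper prefers columns that give the kicker less. Compare dive left with dive right: 4 < 5, -2 < 1, -7 < 6.
So dive right strictly dominates dive left for the goalkeeper; dive left is strictly dominated.

1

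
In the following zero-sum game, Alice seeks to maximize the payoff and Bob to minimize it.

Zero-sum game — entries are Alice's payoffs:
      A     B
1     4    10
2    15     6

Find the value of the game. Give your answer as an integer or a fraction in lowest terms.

Row minima are 4 and 6, so Alice's maximin is 6; column maxima are 15 and 10, so Bob's minimax is 10. These differ, so the equilibrium is in mixed strategies.
Let Alice play 1 with probability p. Bob is indifferent when 4p + 15(1−p) = 10p + 6(1−p), giving p = 3/5.
Let Bob play A with probability q. Alice is indifferent when 4q + 10(1−q) = 15q + 6(1−q), giving q = 4/15.
The value is 4·(4/15) + (10)·(11/15) = 42/5.

42/5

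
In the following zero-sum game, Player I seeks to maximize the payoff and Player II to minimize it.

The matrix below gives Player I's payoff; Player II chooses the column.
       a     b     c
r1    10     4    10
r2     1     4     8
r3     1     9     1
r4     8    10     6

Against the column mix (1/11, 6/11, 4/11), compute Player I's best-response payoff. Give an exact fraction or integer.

92/11

r1: (10)·(1/11) + (4)·(6/11) + (10)·(4/11) = 74/11.
r2: (1)·(1/11) + (4)·(6/11) + (8)·(4/11) = 57/11.
r3: (1)·(1/11) + (9)·(6/11) + (1)·(4/11) = 59/11.
r4: (8)·(1/11) + (10)·(6/11) + (6)·(4/11) = 92/11.
The best pure response is r4 with expected payoff 92/11.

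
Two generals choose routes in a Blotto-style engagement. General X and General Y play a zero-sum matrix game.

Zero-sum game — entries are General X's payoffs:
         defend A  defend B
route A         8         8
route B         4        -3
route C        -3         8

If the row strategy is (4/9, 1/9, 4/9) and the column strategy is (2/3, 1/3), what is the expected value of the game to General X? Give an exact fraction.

109/27

Against (2/3, 1/3), each row's expected payoff is route A: 8; route B: 5/3; route C: 2/3.
Taking the (4/9, 1/9, 4/9)-weighted average: (4/9)·(8) + (1/9)·(5/3) + (4/9)·(2/3) = 109/27.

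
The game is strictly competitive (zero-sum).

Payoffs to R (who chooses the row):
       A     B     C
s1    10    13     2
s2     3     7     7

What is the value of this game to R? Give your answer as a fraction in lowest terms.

16/3

Column B is strictly dominated by A for C (it gives R more in every row).
The remaining 2×2 game on (s1, s2) × (A, C) has no saddle point. Let R play s1 with probability p; indifference gives 10p + 3(1−p) = 2p + 7(1−p), so p = 1/3.
Similarly C's optimal q on A is 5/12, and the value is 10·(5/12) + (2)·(7/12) = 16/3.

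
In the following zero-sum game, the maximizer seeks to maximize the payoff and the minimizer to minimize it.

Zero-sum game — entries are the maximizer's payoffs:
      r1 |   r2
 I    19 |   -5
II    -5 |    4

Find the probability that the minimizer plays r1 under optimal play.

Row minima are -5 and -5, so the maximizer's maximin is -5; column maxima are 19 and 4, so the minimizer's minimax is 4. These differ, so the equilibrium is in mixed strategies.
Let the minimizer play r1 with probability q. The maximizer is indifferent when 19q − 5(1−q) = −5q + 4(1−q), giving q = 3/11.

3/11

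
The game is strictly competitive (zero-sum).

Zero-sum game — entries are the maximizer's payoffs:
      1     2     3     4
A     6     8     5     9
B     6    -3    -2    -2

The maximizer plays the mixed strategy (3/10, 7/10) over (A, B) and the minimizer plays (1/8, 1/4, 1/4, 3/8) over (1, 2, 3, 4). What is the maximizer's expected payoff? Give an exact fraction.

107/80

Against (1/8, 1/4, 1/4, 3/8), each row's expected payoff is A: 59/8; B: -5/4.
Taking the (3/10, 7/10)-weighted average: (3/10)·(59/8) + (7/10)·(-5/4) = 107/80.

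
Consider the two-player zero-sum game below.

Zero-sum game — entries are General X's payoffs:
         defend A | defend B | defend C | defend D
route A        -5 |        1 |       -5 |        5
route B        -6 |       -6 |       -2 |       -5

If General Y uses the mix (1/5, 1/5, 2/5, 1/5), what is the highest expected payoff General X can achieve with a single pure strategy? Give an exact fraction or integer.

route A: (-5)·(1/5) + (1)·(1/5) + (-5)·(2/5) + (5)·(1/5) = -9/5.
route B: (-6)·(1/5) + (-6)·(1/5) + (-2)·(2/5) + (-5)·(1/5) = -21/5.
The best pure response is route A with expected payoff -9/5.

-9/5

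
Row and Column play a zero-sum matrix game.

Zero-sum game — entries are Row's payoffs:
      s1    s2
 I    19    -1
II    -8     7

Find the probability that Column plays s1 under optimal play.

Row minima are -1 and -8, so Row's maximin is -1; column maxima are 19 and 7, so Column's minimax is 7. These differ, so the equilibrium is in mixed strategies.
Let Column play s1 with probability q. Row is indifferent when 19q − (1−q) = −8q + 7(1−q), giving q = 8/35.

8/35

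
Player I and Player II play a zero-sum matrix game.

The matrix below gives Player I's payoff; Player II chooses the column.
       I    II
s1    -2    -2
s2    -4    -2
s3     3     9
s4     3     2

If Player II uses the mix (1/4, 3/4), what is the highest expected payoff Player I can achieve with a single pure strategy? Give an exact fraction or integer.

s1: (-2)·(1/4) + (-2)·(3/4) = -2.
s2: (-4)·(1/4) + (-2)·(3/4) = -5/2.
s3: (3)·(1/4) + (9)·(3/4) = 15/2.
s4: (3)·(1/4) + (2)·(3/4) = 9/4.
The best pure response is s3 with expected payoff 15/2.

15/2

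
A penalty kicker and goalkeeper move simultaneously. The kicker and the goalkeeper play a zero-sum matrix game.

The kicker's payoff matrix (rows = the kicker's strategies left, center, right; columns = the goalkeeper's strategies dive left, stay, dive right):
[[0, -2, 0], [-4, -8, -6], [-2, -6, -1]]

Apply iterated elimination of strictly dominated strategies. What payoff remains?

Row center is strictly dominated by row left (0>-4, -2>-8, 0>-6); eliminate center.
Row right is strictly dominated by row left (0>-2, -2>-6, 0>-1); eliminate right.
Column dive right is strictly dominated by stay for the goalkeeper (-2<0); eliminate dive right.
Column dive left is strictly dominated by stay for the goalkeeper (-2<0); eliminate dive left.
Only (left, stay) remains, with payoff -2.

-2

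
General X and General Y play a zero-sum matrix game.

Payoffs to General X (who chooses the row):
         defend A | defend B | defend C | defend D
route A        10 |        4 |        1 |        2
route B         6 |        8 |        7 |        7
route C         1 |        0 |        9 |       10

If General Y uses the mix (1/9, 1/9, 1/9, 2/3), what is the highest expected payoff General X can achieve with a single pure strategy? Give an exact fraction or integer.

70/9

route A: (10)·(1/9) + (4)·(1/9) + (1)·(1/9) + (2)·(2/3) = 3.
route B: (6)·(1/9) + (8)·(1/9) + (7)·(1/9) + (7)·(2/3) = 7.
route C: (1)·(1/9) + (0)·(1/9) + (9)·(1/9) + (10)·(2/3) = 70/9.
The best pure response is route C with expected payoff 70/9.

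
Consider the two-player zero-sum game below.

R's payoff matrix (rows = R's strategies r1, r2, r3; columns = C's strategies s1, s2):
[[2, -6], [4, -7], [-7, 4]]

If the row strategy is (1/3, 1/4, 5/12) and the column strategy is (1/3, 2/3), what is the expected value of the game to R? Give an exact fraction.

-65/36

Against (1/3, 2/3), each row's expected payoff is r1: -10/3; r2: -10/3; r3: 1/3.
Taking the (1/3, 1/4, 5/12)-weighted average: (1/3)·(-10/3) + (1/4)·(-10/3) + (5/12)·(1/3) = -65/36.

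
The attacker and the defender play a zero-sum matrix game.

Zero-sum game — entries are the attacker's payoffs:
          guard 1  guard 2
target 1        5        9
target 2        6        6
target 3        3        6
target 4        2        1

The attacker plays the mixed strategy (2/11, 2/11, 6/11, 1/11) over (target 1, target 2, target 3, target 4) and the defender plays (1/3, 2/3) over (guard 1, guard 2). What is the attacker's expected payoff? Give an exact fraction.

Against (1/3, 2/3), each row's expected payoff is target 1: 23/3; target 2: 6; target 3: 5; target 4: 4/3.
Taking the (2/11, 2/11, 6/11, 1/11)-weighted average: (2/11)·(23/3) + (2/11)·(6) + (6/11)·(5) + (1/11)·(4/3) = 16/3.

16/3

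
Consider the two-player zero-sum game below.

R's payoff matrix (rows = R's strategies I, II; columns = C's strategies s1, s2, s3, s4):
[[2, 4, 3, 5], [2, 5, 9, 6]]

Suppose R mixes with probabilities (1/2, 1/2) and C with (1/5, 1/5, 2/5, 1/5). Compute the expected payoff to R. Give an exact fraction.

Against (1/5, 1/5, 2/5, 1/5), each row's expected payoff is I: 17/5; II: 31/5.
Taking the (1/2, 1/2)-weighted average: (1/2)·(17/5) + (1/2)·(31/5) = 24/5.

24/5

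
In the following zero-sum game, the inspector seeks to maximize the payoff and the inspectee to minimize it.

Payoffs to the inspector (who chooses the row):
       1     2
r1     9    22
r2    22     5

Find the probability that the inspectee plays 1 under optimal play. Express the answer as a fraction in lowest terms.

Row minima are 9 and 5, so the inspector's maximin is 9; column maxima are 22 and 22, so the inspectee's minimax is 22. These differ, so the equilibrium is in mixed strategies.
Let the inspectee play 1 with probability q. The inspector is indifferent when 9q + 22(1−q) = 22q + 5(1−q), giving q = 17/30.

17/30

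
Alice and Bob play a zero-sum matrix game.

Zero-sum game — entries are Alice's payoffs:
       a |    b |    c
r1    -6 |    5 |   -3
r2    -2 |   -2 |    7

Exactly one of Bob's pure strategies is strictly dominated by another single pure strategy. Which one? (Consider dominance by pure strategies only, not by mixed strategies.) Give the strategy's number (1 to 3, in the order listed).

3

Bob prefers columns that give Alice less. Compare c with a: -6 < -3, -2 < 7.
So a strictly dominates c for Bob; c is strictly dominated.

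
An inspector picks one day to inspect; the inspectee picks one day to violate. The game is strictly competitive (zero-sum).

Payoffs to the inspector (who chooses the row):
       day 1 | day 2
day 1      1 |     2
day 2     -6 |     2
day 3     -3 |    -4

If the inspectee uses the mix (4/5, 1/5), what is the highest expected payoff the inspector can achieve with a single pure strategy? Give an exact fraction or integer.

6/5

day 1: (1)·(4/5) + (2)·(1/5) = 6/5.
day 2: (-6)·(4/5) + (2)·(1/5) = -22/5.
day 3: (-3)·(4/5) + (-4)·(1/5) = -16/5.
The best pure response is day 1 with expected payoff 6/5.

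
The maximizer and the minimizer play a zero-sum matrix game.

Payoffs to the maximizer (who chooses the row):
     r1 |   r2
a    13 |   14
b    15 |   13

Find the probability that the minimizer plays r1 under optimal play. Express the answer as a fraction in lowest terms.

Row minima are 13 and 13, so the maximizer's maximin is 13; column maxima are 15 and 14, so the minimizer's minimax is 14. These differ, so the equilibrium is in mixed strategies.
Let the minimizer play r1 with probability q. The maximizer is indifferent when 13q + 14(1−q) = 15q + 13(1−q), giving q = 1/3.

1/3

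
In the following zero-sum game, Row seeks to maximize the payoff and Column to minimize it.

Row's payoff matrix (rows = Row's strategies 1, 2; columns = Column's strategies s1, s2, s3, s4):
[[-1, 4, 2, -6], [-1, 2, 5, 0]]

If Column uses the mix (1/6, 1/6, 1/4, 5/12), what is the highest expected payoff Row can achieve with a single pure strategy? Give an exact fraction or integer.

1: (-1)·(1/6) + (4)·(1/6) + (2)·(1/4) + (-6)·(5/12) = -3/2.
2: (-1)·(1/6) + (2)·(1/6) + (5)·(1/4) + (0)·(5/12) = 17/12.
The best pure response is 2 with expected payoff 17/12.

17/12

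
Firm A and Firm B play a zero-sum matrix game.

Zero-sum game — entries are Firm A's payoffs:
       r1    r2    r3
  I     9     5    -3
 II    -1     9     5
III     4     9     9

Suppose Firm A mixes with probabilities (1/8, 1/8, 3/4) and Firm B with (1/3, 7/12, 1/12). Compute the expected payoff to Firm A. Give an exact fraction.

Against (1/3, 7/12, 1/12), each row's expected payoff is I: 17/3; II: 16/3; III: 22/3.
Taking the (1/8, 1/8, 3/4)-weighted average: (1/8)·(17/3) + (1/8)·(16/3) + (3/4)·(22/3) = 55/8.

55/8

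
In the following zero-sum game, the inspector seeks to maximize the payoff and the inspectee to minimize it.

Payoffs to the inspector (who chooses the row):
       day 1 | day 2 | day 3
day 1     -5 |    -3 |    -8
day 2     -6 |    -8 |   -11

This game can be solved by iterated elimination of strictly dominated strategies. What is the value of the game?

Row day 2 is strictly dominated by row day 1 (-5>-6, -3>-8, -8>-11); eliminate day 2.
Column day 1 is strictly dominated by day 3 for the inspectee (-8<-5); eliminate day 1.
Column day 2 is strictly dominated by day 3 for the inspectee (-8<-3); eliminate day 2.
Only (day 1, day 3) remains, with payoff -8.

-8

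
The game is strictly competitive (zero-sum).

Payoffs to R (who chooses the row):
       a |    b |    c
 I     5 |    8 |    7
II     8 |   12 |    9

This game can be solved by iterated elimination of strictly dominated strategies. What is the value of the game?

8

Column c is strictly dominated by a for C (5<7, 8<9); eliminate c.
Column b is strictly dominated by a for C (5<8, 8<12); eliminate b.
Row I is strictly dominated by row II (8>5); eliminate I.
Only (II, a) remains, with payoff 8.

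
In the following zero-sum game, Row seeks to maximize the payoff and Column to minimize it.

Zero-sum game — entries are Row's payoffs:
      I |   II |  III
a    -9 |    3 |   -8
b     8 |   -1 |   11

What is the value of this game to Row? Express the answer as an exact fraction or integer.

5/7

Column III is strictly dominated by I for Column (it gives Row more in every row).
The remaining 2×2 game on (a, b) × (I, II) has no saddle point. Let Row play a with probability p; indifference gives −9p + 8(1−p) = 3p − (1−p), so p = 3/7.
Similarly Column's optimal q on I is 4/21, and the value is -9·(4/21) + (3)·(17/21) = 5/7.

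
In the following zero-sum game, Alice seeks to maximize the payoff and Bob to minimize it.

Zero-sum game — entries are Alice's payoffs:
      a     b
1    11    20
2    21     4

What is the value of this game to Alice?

188/13

Row minima are 11 and 4, so Alice's maximin is 11; column maxima are 21 and 20, so Bob's minimax is 20. These differ, so the equilibrium is in mixed strategies.
Let Alice play 1 with probability p. Bob is indifferent when 11p + 21(1−p) = 20p + 4(1−p), giving p = 17/26.
Let Bob play a with probability q. Alice is indifferent when 11q + 20(1−q) = 21q + 4(1−q), giving q = 8/13.
The value is 11·(8/13) + (20)·(5/13) = 188/13.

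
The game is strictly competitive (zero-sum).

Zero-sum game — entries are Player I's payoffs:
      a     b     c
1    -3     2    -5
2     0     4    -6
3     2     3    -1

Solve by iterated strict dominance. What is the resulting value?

-1

Column b is strictly dominated by a for Player II (-3<2, 0<4, 2<3); eliminate b.
Column a is strictly dominated by c for Player II (-5<-3, -6<0, -1<2); eliminate a.
Row 1 is strictly dominated by row 3 (-1>-5); eliminate 1.
Row 2 is strictly dominated by row 3 (-1>-6); eliminate 2.
Only (3, c) remains, with payoff -1.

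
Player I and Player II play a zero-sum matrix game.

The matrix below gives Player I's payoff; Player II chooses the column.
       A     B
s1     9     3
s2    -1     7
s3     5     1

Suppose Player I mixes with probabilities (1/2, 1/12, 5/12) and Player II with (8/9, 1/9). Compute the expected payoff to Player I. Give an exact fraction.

109/18

Against (8/9, 1/9), each row's expected payoff is s1: 25/3; s2: -1/9; s3: 41/9.
Taking the (1/2, 1/12, 5/12)-weighted average: (1/2)·(25/3) + (1/12)·(-1/9) + (5/12)·(41/9) = 109/18.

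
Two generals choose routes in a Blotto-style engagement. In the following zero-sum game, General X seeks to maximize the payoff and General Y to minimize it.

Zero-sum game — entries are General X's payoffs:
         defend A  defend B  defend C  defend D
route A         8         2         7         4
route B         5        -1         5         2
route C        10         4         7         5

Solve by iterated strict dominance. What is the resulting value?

4

Row route B is strictly dominated by row route A (8>5, 2>-1, 7>5, 4>2); eliminate route B.
Column defend D is strictly dominated by defend B for General Y (2<4, 4<5); eliminate defend D.
Column defend A is strictly dominated by defend B for General Y (2<8, 4<10); eliminate defend A.
Column defend C is strictly dominated by defend B for General Y (2<7, 4<7); eliminate defend C.
Row route A is strictly dominated by row route C (4>2); eliminate route A.
Only (route C, defend B) remains, with payoff 4.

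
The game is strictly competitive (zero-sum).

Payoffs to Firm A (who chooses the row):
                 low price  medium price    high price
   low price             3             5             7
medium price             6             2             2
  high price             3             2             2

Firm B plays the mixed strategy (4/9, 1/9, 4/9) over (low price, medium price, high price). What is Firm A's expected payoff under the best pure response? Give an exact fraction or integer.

5

low price: (3)·(4/9) + (5)·(1/9) + (7)·(4/9) = 5.
medium price: (6)·(4/9) + (2)·(1/9) + (2)·(4/9) = 34/9.
high price: (3)·(4/9) + (2)·(1/9) + (2)·(4/9) = 22/9.
The best pure response is low price with expected payoff 5.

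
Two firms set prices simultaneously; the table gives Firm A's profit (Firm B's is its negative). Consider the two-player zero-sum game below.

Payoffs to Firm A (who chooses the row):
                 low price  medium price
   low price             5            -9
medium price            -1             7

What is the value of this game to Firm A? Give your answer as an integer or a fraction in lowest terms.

13/11

Row minima are -9 and -1, so Firm A's maximin is -1; column maxima are 5 and 7, so Firm B's minimax is 5. These differ, so the equilibrium is in mixed strategies.
Let Firm A play low price with probability p. Firm B is indifferent when 5p − (1−p) = −9p + 7(1−p), giving p = 4/11.
Let Firm B play low price with probability q. Firm A is indifferent when 5q − 9(1−q) = −q + 7(1−q), giving q = 8/11.
The value is 5·(8/11) + (-9)·(3/11) = 13/11.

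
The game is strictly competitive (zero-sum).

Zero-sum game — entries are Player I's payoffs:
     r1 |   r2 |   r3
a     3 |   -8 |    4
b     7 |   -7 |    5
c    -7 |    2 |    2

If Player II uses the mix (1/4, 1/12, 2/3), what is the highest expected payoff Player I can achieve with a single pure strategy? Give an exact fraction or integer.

a: (3)·(1/4) + (-8)·(1/12) + (4)·(2/3) = 11/4.
b: (7)·(1/4) + (-7)·(1/12) + (5)·(2/3) = 9/2.
c: (-7)·(1/4) + (2)·(1/12) + (2)·(2/3) = -1/4.
The best pure response is b with expected payoff 9/2.

9/2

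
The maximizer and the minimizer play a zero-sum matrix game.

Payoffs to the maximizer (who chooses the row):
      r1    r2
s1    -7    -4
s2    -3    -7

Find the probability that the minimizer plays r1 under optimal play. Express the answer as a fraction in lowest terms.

3/7

Row minima are -7 and -7, so the maximizer's maximin is -7; column maxima are -3 and -4, so the minimizer's minimax is -4. These differ, so the equilibrium is in mixed strategies.
Let the minimizer play r1 with probability q. The maximizer is indifferent when −7q − 4(1−q) = −3q − 7(1−q), giving q = 3/7.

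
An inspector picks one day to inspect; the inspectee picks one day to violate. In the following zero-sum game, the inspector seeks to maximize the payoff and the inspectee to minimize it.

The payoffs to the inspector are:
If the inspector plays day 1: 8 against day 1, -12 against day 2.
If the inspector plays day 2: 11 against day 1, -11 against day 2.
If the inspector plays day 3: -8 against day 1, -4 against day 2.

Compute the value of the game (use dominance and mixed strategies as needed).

-66/13

Row day 1 is strictly dominated by row day 2, so the inspector never plays it.
The remaining 2×2 game on (day 2, day 3) × (day 1, day 2) has no saddle point. Let the inspector play day 2 with probability p; indifference gives 11p − 8(1−p) = −11p − 4(1−p), so p = 2/13.
Similarly the inspectee's optimal q on day 1 is 7/26, and the value is 11·(7/26) + (-11)·(19/26) = -66/13.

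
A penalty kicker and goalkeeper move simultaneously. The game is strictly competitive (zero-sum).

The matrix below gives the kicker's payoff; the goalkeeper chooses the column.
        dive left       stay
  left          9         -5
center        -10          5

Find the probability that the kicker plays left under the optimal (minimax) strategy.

15/29

Row minima are -5 and -10, so the kicker's maximin is -5; column maxima are 9 and 5, so the goalkeeper's minimax is 5. These differ, so the equilibrium is in mixed strategies.
Let the kicker play left with probability p. The goalkeeper is indifferent when 9p − 10(1−p) = −5p + 5(1−p), giving p = 15/29.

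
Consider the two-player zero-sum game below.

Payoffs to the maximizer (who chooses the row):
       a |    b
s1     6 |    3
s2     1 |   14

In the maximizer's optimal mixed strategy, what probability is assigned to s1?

Row minima are 3 and 1, so the maximizer's maximin is 3; column maxima are 6 and 14, so the minimizer's minimax is 6. These differ, so the equilibrium is in mixed strategies.
Let the maximizer play s1 with probability p. The minimizer is indifferent when 6p + (1−p) = 3p + 14(1−p), giving p = 13/16.

13/16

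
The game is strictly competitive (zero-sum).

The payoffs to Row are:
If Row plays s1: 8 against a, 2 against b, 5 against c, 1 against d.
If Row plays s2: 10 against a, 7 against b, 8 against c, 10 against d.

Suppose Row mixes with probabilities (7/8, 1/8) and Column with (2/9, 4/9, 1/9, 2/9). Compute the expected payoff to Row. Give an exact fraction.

Against (2/9, 4/9, 1/9, 2/9), each row's expected payoff is s1: 31/9; s2: 76/9.
Taking the (7/8, 1/8)-weighted average: (7/8)·(31/9) + (1/8)·(76/9) = 293/72.

293/72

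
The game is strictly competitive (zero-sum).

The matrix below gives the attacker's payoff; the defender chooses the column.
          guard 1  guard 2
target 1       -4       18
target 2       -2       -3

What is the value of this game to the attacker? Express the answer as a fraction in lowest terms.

Row minima are -4 and -3, so the attacker's maximin is -3; column maxima are -2 and 18, so the defender's minimax is -2. These differ, so the equilibrium is in mixed strategies.
Let the attacker play target 1 with probability p. The defender is indifferent when −4p − 2(1−p) = 18p − 3(1−p), giving p = 1/23.
Let the defender play guard 1 with probability q. The attacker is indifferent when −4q + 18(1−q) = −2q − 3(1−q), giving q = 21/23.
The value is -4·(21/23) + (18)·(2/23) = -48/23.

-48/23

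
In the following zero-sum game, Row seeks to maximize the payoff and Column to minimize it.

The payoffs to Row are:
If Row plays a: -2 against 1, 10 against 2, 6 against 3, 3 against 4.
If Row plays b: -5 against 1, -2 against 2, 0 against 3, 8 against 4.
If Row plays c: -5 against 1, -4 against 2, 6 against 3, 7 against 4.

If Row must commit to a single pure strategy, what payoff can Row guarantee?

The worst-case payoff for each row is a: -2, b: -5, c: -5.
The best of these is -2.

-2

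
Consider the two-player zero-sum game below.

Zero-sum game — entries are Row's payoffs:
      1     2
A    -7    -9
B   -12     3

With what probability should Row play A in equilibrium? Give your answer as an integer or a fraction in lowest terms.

Row minima are -9 and -12, so Row's maximin is -9; column maxima are -7 and 3, so Column's minimax is -7. These differ, so the equilibrium is in mixed strategies.
Let Row play A with probability p. Column is indifferent when −7p − 12(1−p) = −9p + 3(1−p), giving p = 15/17.

15/17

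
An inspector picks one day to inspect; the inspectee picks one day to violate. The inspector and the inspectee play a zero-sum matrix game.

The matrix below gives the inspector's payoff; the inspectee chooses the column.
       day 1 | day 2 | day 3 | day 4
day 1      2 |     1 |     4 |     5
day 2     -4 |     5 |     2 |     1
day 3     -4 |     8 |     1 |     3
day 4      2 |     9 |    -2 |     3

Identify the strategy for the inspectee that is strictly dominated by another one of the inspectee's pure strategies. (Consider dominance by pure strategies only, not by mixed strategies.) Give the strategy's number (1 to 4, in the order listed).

The inspectee prefers columns that give the inspector less. Compare day 4 with day 1: 2 < 5, -4 < 1, -4 < 3, 2 < 3.
So day 1 strictly dominates day 4 for the inspectee; day 4 is strictly dominated.

4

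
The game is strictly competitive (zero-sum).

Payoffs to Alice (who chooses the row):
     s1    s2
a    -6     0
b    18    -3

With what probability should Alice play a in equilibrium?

Row minima are -6 and -3, so Alice's maximin is -3; column maxima are 18 and 0, so Bob's minimax is 0. These differ, so the equilibrium is in mixed strategies.
Let Alice play a with probability p. Bob is indifferent when −6p + 18(1−p) = −3(1−p), giving p = 7/9.

7/9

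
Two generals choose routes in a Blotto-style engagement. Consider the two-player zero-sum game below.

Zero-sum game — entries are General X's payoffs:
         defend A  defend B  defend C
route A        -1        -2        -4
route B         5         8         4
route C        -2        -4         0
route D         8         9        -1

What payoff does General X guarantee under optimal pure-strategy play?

4

Row minima: -4, 4, -4, -1 → General X's maximin is 4.
Column maxima: 8, 9, 4 → General Y's minimax is 4.
They coincide at (route B, defend C), so the value is 4.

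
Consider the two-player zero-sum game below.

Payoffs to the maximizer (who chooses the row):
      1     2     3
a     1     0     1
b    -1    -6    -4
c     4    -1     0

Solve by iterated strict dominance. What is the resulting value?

0

Column 3 is strictly dominated by 2 for the minimizer (0<1, -6<-4, -1<0); eliminate 3.
Column 1 is strictly dominated by 2 for the minimizer (0<1, -6<-1, -1<4); eliminate 1.
Row c is strictly dominated by row a (0>-1); eliminate c.
Row b is strictly dominated by row a (0>-6); eliminate b.
Only (a, 2) remains, with payoff 0.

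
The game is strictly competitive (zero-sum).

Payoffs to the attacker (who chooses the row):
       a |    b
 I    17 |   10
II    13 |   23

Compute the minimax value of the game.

Row minima are 10 and 13, so the attacker's maximin is 13; column maxima are 17 and 23, so the defender's minimax is 17. These differ, so the equilibrium is in mixed strategies.
Let the attacker play I with probability p. The defender is indifferent when 17p + 13(1−p) = 10p + 23(1−p), giving p = 10/17.
Let the defender play a with probability q. The attacker is indifferent when 17q + 10(1−q) = 13q + 23(1−q), giving q = 13/17.
The value is 17·(13/17) + (10)·(4/17) = 261/17.

261/17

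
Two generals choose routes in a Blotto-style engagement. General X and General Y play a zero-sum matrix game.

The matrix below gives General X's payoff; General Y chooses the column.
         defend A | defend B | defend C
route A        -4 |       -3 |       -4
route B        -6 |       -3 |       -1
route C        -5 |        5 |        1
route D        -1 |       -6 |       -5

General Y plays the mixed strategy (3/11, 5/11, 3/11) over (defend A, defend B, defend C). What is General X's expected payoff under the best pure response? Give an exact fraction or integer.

route A: (-4)·(3/11) + (-3)·(5/11) + (-4)·(3/11) = -39/11.
route B: (-6)·(3/11) + (-3)·(5/11) + (-1)·(3/11) = -36/11.
route C: (-5)·(3/11) + (5)·(5/11) + (1)·(3/11) = 13/11.
route D: (-1)·(3/11) + (-6)·(5/11) + (-5)·(3/11) = -48/11.
The best pure response is route C with expected payoff 13/11.

13/11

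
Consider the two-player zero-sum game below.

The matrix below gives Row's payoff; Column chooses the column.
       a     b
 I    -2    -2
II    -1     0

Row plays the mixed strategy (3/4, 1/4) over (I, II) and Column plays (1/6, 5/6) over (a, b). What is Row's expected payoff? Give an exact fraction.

-37/24

Against (1/6, 5/6), each row's expected payoff is I: -2; II: -1/6.
Taking the (3/4, 1/4)-weighted average: (3/4)·(-2) + (1/4)·(-1/6) = -37/24.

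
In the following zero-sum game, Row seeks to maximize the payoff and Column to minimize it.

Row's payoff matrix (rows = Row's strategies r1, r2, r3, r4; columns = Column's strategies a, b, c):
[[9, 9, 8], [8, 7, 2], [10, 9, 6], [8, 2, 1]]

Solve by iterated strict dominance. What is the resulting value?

Column a is strictly dominated by c for Column (8<9, 2<8, 6<10, 1<8); eliminate a.
Column b is strictly dominated by c for Column (8<9, 2<7, 6<9, 1<2); eliminate b.
Row r2 is strictly dominated by row r1 (8>2); eliminate r2.
Row r4 is strictly dominated by row r1 (8>1); eliminate r4.
Row r3 is strictly dominated by row r1 (8>6); eliminate r3.
Only (r1, c) remains, with payoff 8.

8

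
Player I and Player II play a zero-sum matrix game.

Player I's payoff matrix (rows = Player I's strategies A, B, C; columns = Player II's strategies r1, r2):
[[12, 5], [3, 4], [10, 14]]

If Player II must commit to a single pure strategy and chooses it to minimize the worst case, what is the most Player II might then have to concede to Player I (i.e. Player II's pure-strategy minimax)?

12

The worst case (largest entry) in each column is r1: 12, r2: 14.
The best (smallest) of these is 12.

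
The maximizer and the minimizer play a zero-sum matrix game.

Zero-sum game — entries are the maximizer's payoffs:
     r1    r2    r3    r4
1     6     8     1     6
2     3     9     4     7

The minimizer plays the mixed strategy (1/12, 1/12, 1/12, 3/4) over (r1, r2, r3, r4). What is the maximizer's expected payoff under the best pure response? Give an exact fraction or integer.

79/12

1: (6)·(1/12) + (8)·(1/12) + (1)·(1/12) + (6)·(3/4) = 23/4.
2: (3)·(1/12) + (9)·(1/12) + (4)·(1/12) + (7)·(3/4) = 79/12.
The best pure response is 2 with expected payoff 79/12.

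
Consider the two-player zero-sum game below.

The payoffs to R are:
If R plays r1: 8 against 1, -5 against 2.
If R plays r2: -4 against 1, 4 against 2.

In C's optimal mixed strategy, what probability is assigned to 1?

Row minima are -5 and -4, so R's maximin is -4; column maxima are 8 and 4, so C's minimax is 4. These differ, so the equilibrium is in mixed strategies.
Let C play 1 with probability q. R is indifferent when 8q − 5(1−q) = −4q + 4(1−q), giving q = 3/7.

3/7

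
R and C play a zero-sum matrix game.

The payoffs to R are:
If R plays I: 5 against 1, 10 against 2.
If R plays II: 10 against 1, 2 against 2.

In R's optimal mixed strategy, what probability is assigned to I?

Row minima are 5 and 2, so R's maximin is 5; column maxima are 10 and 10, so C's minimax is 10. These differ, so the equilibrium is in mixed strategies.
Let R play I with probability p. C is indifferent when 5p + 10(1−p) = 10p + 2(1−p), giving p = 8/13.

8/13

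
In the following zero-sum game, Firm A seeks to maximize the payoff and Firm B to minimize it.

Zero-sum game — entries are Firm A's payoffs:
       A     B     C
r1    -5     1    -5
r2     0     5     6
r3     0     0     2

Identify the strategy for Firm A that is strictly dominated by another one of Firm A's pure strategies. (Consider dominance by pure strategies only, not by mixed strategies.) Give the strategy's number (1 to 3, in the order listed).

Compare r1 with r2: 0 > -5, 5 > 1, 6 > -5.
So r2 strictly dominates r1 for Firm A; r1 is strictly dominated.

1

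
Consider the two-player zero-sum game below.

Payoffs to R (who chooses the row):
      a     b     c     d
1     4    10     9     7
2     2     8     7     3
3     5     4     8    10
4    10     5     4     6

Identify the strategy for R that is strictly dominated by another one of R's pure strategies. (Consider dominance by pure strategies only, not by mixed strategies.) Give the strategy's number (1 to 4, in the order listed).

2

Compare 2 with 1: 4 > 2, 10 > 8, 9 > 7, 7 > 3.
So 1 strictly dominates 2 for R; 2 is strictly dominated.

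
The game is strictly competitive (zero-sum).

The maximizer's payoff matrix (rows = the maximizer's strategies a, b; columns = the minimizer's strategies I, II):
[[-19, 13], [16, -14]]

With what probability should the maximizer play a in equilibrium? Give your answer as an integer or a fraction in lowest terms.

Row minima are -19 and -14, so the maximizer's maximin is -14; column maxima are 16 and 13, so the minimizer's minimax is 13. These differ, so the equilibrium is in mixed strategies.
Let the maximizer play a with probability p. The minimizer is indifferent when −19p + 16(1−p) = 13p − 14(1−p), giving p = 15/31.

15/31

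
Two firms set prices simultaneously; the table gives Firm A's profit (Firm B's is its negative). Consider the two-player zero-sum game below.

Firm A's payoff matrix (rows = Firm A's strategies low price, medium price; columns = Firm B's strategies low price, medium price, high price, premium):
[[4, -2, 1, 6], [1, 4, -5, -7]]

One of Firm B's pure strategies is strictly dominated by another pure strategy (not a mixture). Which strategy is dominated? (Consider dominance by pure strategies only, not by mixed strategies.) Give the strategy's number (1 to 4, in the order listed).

Firm B prefers columns that give Firm A less. Compare low price with high price: 1 < 4, -5 < 1.
So high price strictly dominates low price for Firm B; low price is strictly dominated.

1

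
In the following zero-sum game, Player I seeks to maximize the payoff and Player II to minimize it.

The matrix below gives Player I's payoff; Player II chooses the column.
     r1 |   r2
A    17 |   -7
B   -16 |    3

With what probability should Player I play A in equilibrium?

19/43

Row minima are -7 and -16, so Player I's maximin is -7; column maxima are 17 and 3, so Player II's minimax is 3. These differ, so the equilibrium is in mixed strategies.
Let Player I play A with probability p. Player II is indifferent when 17p − 16(1−p) = −7p + 3(1−p), giving p = 19/43.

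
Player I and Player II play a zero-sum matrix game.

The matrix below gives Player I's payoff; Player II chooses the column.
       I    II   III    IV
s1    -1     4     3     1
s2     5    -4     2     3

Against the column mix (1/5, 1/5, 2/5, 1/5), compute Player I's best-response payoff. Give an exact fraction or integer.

2

s1: (-1)·(1/5) + (4)·(1/5) + (3)·(2/5) + (1)·(1/5) = 2.
s2: (5)·(1/5) + (-4)·(1/5) + (2)·(2/5) + (3)·(1/5) = 8/5.
The best pure response is s1 with expected payoff 2.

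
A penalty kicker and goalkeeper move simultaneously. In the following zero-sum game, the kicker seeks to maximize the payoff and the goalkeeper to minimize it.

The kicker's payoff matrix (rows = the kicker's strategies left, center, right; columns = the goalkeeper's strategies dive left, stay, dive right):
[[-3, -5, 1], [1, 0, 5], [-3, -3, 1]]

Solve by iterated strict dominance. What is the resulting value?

0

Column dive right is strictly dominated by dive left for the goalkeeper (-3<1, 1<5, -3<1); eliminate dive right.
Row left is strictly dominated by row center (1>-3, 0>-5); eliminate left.
Row right is strictly dominated by row center (1>-3, 0>-3); eliminate right.
Column dive left is strictly dominated by stay for the goalkeeper (0<1); eliminate dive left.
Only (center, stay) remains, with payoff 0.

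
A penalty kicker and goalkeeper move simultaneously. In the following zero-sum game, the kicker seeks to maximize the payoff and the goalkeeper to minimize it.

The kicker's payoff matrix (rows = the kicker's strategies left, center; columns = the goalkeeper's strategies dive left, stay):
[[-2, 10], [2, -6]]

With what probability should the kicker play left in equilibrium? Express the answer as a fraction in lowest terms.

2/5

Row minima are -2 and -6, so the kicker's maximin is -2; column maxima are 2 and 10, so the goalkeeper's minimax is 2. These differ, so the equilibrium is in mixed strategies.
Let the kicker play left with probability p. The goalkeeper is indifferent when −2p + 2(1−p) = 10p − 6(1−p), giving p = 2/5.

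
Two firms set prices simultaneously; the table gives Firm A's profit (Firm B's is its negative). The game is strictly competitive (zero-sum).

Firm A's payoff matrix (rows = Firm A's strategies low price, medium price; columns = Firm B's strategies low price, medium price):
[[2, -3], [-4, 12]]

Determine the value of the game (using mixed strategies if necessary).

Row minima are -3 and -4, so Firm A's maximin is -3; column maxima are 2 and 12, so Firm B's minimax is 2. These differ, so the equilibrium is in mixed strategies.
Let Firm A play low price with probability p. Firm B is indifferent when 2p − 4(1−p) = −3p + 12(1−p), giving p = 16/21.
Let Firm B play low price with probability q. Firm A is indifferent when 2q − 3(1−q) = −4q + 12(1−q), giving q = 5/7.
The value is 2·(5/7) + (-3)·(2/7) = 4/7.

4/7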